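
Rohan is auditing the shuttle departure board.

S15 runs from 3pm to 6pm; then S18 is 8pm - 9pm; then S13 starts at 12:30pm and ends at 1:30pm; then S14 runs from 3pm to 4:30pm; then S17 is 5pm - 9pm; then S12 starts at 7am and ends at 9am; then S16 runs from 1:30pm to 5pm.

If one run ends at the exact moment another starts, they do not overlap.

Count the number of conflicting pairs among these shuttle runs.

5

Sorted by start: S12, S13, S16, S14, S15, S17, S18.
S13 starts after S12 ends; S12 is clear from here.
S16 starts exactly when S13 ends (back-to-back, no overlap); S13 is clear from here.
S14 starts before S16 ends → S16 and S14 overlap.
S15 starts before S16 ends → S16 and S15 overlap.
S17 starts exactly when S16 ends (back-to-back, no overlap); S16 is clear from here.
S15 starts before S14 ends → S14 and S15 overlap.
S17 starts after S14 ends; S14 is clear from here.
S17 starts before S15 ends → S15 and S17 overlap.
S18 starts after S15 ends.
S18 starts before S17 ends → S17 and S18 overlap.
Overlapping pairs: S14 & S15, S14 & S16, S15 & S16, S15 & S17, S17 & S18 — 5 in total.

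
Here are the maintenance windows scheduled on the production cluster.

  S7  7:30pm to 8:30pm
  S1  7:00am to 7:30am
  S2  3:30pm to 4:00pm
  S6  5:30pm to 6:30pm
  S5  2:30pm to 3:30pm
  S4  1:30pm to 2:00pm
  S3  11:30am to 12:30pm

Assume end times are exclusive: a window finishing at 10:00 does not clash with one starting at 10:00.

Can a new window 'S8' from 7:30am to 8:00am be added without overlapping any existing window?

S1: ends 7:30am at or before S8 starts 7:30am → clear.
S3: starts 11:30am at or after S8 ends 8:00am → clear.
S4: starts 1:30pm at or after S8 ends 8:00am → clear.
S5: starts 2:30pm at or after S8 ends 8:00am → clear.
S2: starts 3:30pm at or after S8 ends 8:00am → clear.
S6: starts 5:30pm at or after S8 ends 8:00am → clear.
S7: starts 7:30pm at or after S8 ends 8:00am → clear.

Yes — the slot is free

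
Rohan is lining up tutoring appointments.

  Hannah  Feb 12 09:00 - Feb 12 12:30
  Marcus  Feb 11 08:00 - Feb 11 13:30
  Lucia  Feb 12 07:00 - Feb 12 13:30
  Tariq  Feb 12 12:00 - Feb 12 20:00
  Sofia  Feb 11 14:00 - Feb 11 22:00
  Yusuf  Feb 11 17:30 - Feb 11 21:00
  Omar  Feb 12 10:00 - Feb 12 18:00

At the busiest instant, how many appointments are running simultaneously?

4

Sort all start/end points and keep a running count:
Feb 11 08:00 start Marcus → 1
Feb 11 13:30 end Marcus → 0
Feb 11 14:00 start Sofia → 1
Feb 11 17:30 start Yusuf → 2
Feb 11 21:00 end Yusuf → 1
Feb 11 22:00 end Sofia → 0
Feb 12 07:00 start Lucia → 1
Feb 12 09:00 start Hannah → 2
Feb 12 10:00 start Omar → 3
Feb 12 12:00 start Tariq → 4
Feb 12 12:30 end Hannah → 3
Feb 12 13:30 end Lucia → 2
Feb 12 18:00 end Omar → 1
Feb 12 20:00 end Tariq → 0
Peak is 4, at Feb 12 12:00 (Hannah, Lucia, Omar, Tariq).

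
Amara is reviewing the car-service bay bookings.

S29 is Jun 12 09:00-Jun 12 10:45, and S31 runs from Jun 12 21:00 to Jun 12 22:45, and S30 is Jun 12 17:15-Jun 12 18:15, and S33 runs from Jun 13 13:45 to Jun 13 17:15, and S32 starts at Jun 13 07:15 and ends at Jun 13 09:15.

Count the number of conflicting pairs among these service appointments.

Two intervals overlap when each starts before the other ends.
Sorted by start: S29, S30, S31, S32, S33.
S30 starts after S29 ends, so S29 has no further overlaps.
S31 starts after S30 ends, so S30 has no further overlaps.
S32 starts after S31 ends, so S31 has no further overlaps.
S33 starts after S32 ends.
No pair overlaps.

0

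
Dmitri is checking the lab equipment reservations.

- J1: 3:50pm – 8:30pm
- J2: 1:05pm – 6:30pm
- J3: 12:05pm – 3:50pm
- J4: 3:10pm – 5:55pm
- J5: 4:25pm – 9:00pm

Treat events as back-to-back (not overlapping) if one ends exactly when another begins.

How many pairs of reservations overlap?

Sorted by start: J3, J2, J4, J1, J5.
J2 starts before J3 ends → J3 and J2 overlap.
J4 starts before J3 ends → J3 and J4 overlap.
J1 starts exactly when J3 ends (back-to-back, no overlap); J3 is clear from here.
J4 starts before J2 ends → J2 and J4 overlap.
J1 starts before J2 ends → J2 and J1 overlap.
J5 starts before J2 ends → J2 and J5 overlap.
J1 starts before J4 ends → J4 and J1 overlap.
J5 starts before J4 ends → J4 and J5 overlap.
J5 starts before J1 ends → J1 and J5 overlap.
Overlapping pairs: J1 & J2, J1 & J4, J1 & J5, J2 & J3, J2 & J4, J2 & J5, J3 & J4, J4 & J5 — 8 in total.

8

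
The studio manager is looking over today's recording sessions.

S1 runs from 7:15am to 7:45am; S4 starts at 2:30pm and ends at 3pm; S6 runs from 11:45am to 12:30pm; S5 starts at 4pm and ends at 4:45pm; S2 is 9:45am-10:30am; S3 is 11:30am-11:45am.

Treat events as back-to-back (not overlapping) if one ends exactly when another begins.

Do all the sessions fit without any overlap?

Yes

Two intervals overlap when each starts before the other ends.
Sorted by start: S1, S2, S3, S6, S4, S5.
S2 starts after S1 ends; S1 is clear from here.
S3 starts after S2 ends; S2 is clear from here.
S6 starts exactly when S3 ends (back-to-back, no overlap); S3 is clear from here.
S4 starts after S6 ends; S6 is clear from here.
S5 starts after S4 ends.
Every pair is clear; the schedule has no overlaps.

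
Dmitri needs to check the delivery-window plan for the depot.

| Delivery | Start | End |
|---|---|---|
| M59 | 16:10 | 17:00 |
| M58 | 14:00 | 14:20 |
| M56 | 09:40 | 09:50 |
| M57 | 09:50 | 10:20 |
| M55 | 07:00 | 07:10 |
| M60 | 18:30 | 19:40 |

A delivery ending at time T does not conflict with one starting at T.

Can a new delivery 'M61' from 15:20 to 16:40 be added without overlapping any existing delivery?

M55: ends 07:10 at or before M61 starts 15:20 → clear.
M56: ends 09:50 at or before M61 starts 15:20 → clear.
M57: ends 10:20 at or before M61 starts 15:20 → clear.
M58: ends 14:20 at or before M61 starts 15:20 → clear.
M59: starts 16:10 before M61 ends 16:40, and ends 17:00 after M61 starts 15:20 → overlap.
M60: starts 18:30 at or after M61 ends 16:40 → clear.
M61 overlaps M59.

No — it overlaps M59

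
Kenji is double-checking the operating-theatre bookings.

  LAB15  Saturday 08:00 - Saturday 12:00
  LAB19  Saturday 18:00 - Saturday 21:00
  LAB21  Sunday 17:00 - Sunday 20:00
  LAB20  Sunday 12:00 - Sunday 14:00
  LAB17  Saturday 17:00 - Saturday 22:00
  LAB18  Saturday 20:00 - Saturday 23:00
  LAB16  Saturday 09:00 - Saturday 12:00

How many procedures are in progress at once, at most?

Sweep the timeline, counting +1 at each start and −1 at each end (ends before starts at a tie):
Saturday 08:00 start LAB15 → 1
Saturday 09:00 start LAB16 → 2
Saturday 12:00 end LAB15 → 1
Saturday 12:00 end LAB16 → 0
Saturday 17:00 start LAB17 → 1
Saturday 18:00 start LAB19 → 2
Saturday 20:00 start LAB18 → 3
Saturday 21:00 end LAB19 → 2
Saturday 22:00 end LAB17 → 1
Saturday 23:00 end LAB18 → 0
Sunday 12:00 start LAB20 → 1
Sunday 14:00 end LAB20 → 0
Sunday 17:00 start LAB21 → 1
Sunday 20:00 end LAB21 → 0
Peak is 3, at Saturday 20:00 (LAB17, LAB18, LAB19).

3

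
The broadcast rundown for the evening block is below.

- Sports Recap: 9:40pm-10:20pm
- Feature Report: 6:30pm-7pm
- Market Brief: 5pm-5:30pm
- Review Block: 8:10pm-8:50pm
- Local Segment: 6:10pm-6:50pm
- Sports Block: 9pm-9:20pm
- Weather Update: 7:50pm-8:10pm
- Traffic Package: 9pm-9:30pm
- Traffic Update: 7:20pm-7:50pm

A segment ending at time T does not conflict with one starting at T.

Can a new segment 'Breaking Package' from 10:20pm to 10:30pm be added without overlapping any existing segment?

Market Brief: ends 5:30pm at or before Breaking Package starts 10:20pm → clear.
Local Segment: ends 6:50pm at or before Breaking Package starts 10:20pm → clear.
Feature Report: ends 7pm at or before Breaking Package starts 10:20pm → clear.
Traffic Update: ends 7:50pm at or before Breaking Package starts 10:20pm → clear.
Weather Update: ends 8:10pm at or before Breaking Package starts 10:20pm → clear.
Review Block: ends 8:50pm at or before Breaking Package starts 10:20pm → clear.
Traffic Package: ends 9:30pm at or before Breaking Package starts 10:20pm → clear.
Sports Block: ends 9:20pm at or before Breaking Package starts 10:20pm → clear.
Sports Recap: ends 10:20pm at or before Breaking Package starts 10:20pm → clear.

Yes — the slot is free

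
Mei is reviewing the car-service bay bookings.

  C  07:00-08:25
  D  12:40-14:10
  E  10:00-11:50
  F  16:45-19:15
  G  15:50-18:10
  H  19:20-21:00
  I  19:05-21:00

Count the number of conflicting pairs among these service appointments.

3

Check each pair: they overlap iff neither finishes before the other starts.
Sorted by start: C, E, D, G, F, I, H.
E starts after C ends — done with C.
D starts after E ends — done with E.
G starts after D ends — done with D.
F starts before G ends → G and F overlap.
I starts after G ends — done with G.
I starts before F ends → F and I overlap.
H starts after F ends.
H starts before I ends → I and H overlap.
Overlapping pairs: F & G, F & I, H & I — 3 in total.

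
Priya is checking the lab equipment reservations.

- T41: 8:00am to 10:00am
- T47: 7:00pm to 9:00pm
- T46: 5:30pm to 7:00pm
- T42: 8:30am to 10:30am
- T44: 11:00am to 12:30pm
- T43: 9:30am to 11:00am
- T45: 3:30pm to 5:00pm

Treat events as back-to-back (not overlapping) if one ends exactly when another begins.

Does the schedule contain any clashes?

Sorted by start: T41, T42, T43, T44, T45, T46, T47.
T42 starts before T41 ends → T41 and T42 overlap.
That's a conflict, so the schedule is not conflict-free.

Yes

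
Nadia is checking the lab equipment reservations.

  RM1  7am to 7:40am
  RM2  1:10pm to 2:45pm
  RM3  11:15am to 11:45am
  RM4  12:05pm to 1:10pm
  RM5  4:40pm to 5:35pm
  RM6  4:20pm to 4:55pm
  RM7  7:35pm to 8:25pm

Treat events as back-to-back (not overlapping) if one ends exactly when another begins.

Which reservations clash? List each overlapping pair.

Sorted by start: RM1, RM3, RM4, RM2, RM6, RM5, RM7.
RM3 starts after RM1 ends, so nothing later overlaps RM1 either.
RM4 starts after RM3 ends, so nothing later overlaps RM3 either.
RM2 starts exactly when RM4 ends (back-to-back, no overlap), so nothing later overlaps RM4 either.
RM6 starts after RM2 ends, so nothing later overlaps RM2 either.
RM5 starts before RM6 ends → RM6 and RM5 overlap.
RM7 starts after RM6 ends.
RM7 starts after RM5 ends.

RM5 & RM6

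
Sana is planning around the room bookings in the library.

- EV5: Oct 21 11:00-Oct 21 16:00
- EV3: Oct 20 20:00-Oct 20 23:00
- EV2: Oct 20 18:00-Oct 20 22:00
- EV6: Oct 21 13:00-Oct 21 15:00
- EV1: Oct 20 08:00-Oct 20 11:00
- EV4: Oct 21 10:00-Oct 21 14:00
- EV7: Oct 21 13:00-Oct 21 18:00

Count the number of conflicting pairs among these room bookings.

Sorted by start: EV1, EV2, EV3, EV4, EV5, EV6, EV7.
EV2 starts after EV1 ends, so EV1 has no further overlaps.
EV3 starts before EV2 ends → EV2 and EV3 overlap.
EV4 starts after EV2 ends, so EV2 has no further overlaps.
EV4 starts after EV3 ends, so EV3 has no further overlaps.
EV5 starts before EV4 ends → EV4 and EV5 overlap.
EV6 starts before EV4 ends → EV4 and EV6 overlap.
EV7 starts before EV4 ends → EV4 and EV7 overlap.
EV6 starts before EV5 ends → EV5 and EV6 overlap.
EV7 starts before EV5 ends → EV5 and EV7 overlap.
EV7 starts before EV6 ends → EV6 and EV7 overlap.
Overlapping pairs: EV2 & EV3, EV4 & EV5, EV4 & EV6, EV4 & EV7, EV5 & EV6, EV5 & EV7, EV6 & EV7 — 7 in total.

7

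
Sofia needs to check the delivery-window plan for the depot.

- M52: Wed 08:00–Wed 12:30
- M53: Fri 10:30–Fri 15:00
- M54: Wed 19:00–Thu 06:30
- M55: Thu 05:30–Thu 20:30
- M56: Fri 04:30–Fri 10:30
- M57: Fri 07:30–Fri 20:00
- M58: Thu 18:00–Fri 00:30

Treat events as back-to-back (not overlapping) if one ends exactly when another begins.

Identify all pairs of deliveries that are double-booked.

M53 & M57, M54 & M55, M55 & M58, M56 & M57

Sorted by start: M52, M54, M55, M58, M56, M57, M53.
M54 starts after M52 ends, so M52 has no further overlaps.
M55 starts before M54 ends → M54 and M55 overlap.
M58 starts after M54 ends, so M54 has no further overlaps.
M58 starts before M55 ends → M55 and M58 overlap.
M56 starts after M55 ends, so M55 has no further overlaps.
M56 starts after M58 ends, so M58 has no further overlaps.
M57 starts before M56 ends → M56 and M57 overlap.
M53 starts exactly when M56 ends (back-to-back, no overlap).
M53 starts before M57 ends → M57 and M53 overlap.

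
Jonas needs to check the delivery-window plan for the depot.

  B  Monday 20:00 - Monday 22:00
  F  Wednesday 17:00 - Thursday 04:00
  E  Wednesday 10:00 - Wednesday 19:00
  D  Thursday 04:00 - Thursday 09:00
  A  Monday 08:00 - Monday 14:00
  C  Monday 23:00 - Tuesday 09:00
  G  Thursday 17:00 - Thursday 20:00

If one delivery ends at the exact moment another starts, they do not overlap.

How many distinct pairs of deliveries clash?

1

Sorted by start: A, B, C, E, F, D, G.
B starts after A ends, so nothing later overlaps A either.
C starts after B ends, so nothing later overlaps B either.
E starts after C ends, so nothing later overlaps C either.
F starts before E ends → E and F overlap.
D starts after E ends, so nothing later overlaps E either.
D starts exactly when F ends (back-to-back, no overlap), so nothing later overlaps F either.
G starts after D ends.
Overlapping pairs: E & F — 1 in total.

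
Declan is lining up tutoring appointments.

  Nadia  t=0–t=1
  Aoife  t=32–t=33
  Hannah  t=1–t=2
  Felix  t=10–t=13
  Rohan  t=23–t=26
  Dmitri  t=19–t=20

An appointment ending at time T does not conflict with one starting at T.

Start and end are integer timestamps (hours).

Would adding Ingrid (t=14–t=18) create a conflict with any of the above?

Nadia: ends t=1 at or before Ingrid starts t=14 → clear.
Hannah: ends t=2 at or before Ingrid starts t=14 → clear.
Felix: ends t=13 at or before Ingrid starts t=14 → clear.
Dmitri: starts t=19 at or after Ingrid ends t=18 → clear.
Rohan: starts t=23 at or after Ingrid ends t=18 → clear.
Aoife: starts t=32 at or after Ingrid ends t=18 → clear.

No — it doesn't clash with anything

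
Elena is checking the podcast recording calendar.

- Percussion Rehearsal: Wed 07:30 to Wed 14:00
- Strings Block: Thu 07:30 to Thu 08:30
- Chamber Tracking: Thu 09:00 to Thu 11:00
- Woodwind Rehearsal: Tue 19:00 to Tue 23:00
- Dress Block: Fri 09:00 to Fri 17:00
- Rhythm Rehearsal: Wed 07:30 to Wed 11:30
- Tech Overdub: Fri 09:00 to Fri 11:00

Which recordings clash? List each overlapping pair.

Sorted by start: Woodwind Rehearsal, Rhythm Rehearsal, Percussion Rehearsal, Strings Block, Chamber Tracking, Tech Overdub, Dress Block.
Rhythm Rehearsal starts after Woodwind Rehearsal ends; Woodwind Rehearsal is clear from here.
Percussion Rehearsal starts before Rhythm Rehearsal ends → Rhythm Rehearsal and Percussion Rehearsal overlap.
Strings Block starts after Rhythm Rehearsal ends; Rhythm Rehearsal is clear from here.
Strings Block starts after Percussion Rehearsal ends; Percussion Rehearsal is clear from here.
Chamber Tracking starts after Strings Block ends; Strings Block is clear from here.
Tech Overdub starts after Chamber Tracking ends; Chamber Tracking is clear from here.
Dress Block starts before Tech Overdub ends → Tech Overdub and Dress Block overlap.

Dress Block & Tech Overdub, Percussion Rehearsal & Rhythm Rehearsal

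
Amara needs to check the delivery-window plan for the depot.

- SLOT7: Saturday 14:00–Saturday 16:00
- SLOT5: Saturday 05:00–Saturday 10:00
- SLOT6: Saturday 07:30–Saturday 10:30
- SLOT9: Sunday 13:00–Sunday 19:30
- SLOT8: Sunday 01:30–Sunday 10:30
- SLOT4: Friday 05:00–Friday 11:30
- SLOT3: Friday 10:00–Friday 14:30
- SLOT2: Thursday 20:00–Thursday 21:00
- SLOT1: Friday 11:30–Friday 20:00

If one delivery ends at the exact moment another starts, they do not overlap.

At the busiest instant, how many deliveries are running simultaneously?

2

Walk through starts and ends in time order (an end at T is processed before a start at T):
Thursday 20:00 start SLOT2 → 1
Thursday 21:00 end SLOT2 → 0
Friday 05:00 start SLOT4 → 1
Friday 10:00 start SLOT3 → 2
Friday 11:30 end SLOT4 → 1
Friday 11:30 start SLOT1 → 2
Friday 14:30 end SLOT3 → 1
Friday 20:00 end SLOT1 → 0
Saturday 05:00 start SLOT5 → 1
Saturday 07:30 start SLOT6 → 2
Saturday 10:00 end SLOT5 → 1
Saturday 10:30 end SLOT6 → 0
Saturday 14:00 start SLOT7 → 1
Saturday 16:00 end SLOT7 → 0
Sunday 01:30 start SLOT8 → 1
Sunday 10:30 end SLOT8 → 0
Sunday 13:00 start SLOT9 → 1
Sunday 19:30 end SLOT9 → 0
Peak is 2, at Friday 10:00 (SLOT3, SLOT4).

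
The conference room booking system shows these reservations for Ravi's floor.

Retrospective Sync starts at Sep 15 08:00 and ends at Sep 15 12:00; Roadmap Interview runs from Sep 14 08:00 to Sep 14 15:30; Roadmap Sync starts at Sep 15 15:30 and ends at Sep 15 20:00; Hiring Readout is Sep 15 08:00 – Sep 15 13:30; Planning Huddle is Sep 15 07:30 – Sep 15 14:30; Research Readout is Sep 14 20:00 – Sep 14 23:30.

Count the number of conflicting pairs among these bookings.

3

Two intervals overlap when each starts before the other ends.
Sorted by start: Roadmap Interview, Research Readout, Planning Huddle, Retrospective Sync, Hiring Readout, Roadmap Sync.
Research Readout starts after Roadmap Interview ends; Roadmap Interview is clear from here.
Planning Huddle starts after Research Readout ends; Research Readout is clear from here.
Retrospective Sync starts before Planning Huddle ends → Planning Huddle and Retrospective Sync overlap.
Hiring Readout starts before Planning Huddle ends → Planning Huddle and Hiring Readout overlap.
Roadmap Sync starts after Planning Huddle ends.
Hiring Readout starts before Retrospective Sync ends → Retrospective Sync and Hiring Readout overlap.
Roadmap Sync starts after Retrospective Sync ends.
Roadmap Sync starts after Hiring Readout ends.
Overlapping pairs: Hiring Readout & Planning Huddle, Hiring Readout & Retrospective Sync, Planning Huddle & Retrospective Sync — 3 in total.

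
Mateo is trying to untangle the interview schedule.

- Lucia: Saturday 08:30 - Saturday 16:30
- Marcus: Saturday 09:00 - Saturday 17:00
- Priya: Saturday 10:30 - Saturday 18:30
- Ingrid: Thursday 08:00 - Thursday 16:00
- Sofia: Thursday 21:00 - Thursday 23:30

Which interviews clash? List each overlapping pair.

Lucia & Marcus, Lucia & Priya, Marcus & Priya

Sorted by start: Ingrid, Sofia, Lucia, Marcus, Priya.
Sofia starts after Ingrid ends, so Ingrid has no further overlaps.
Lucia starts after Sofia ends, so Sofia has no further overlaps.
Marcus starts before Lucia ends → Lucia and Marcus overlap.
Priya starts before Lucia ends → Lucia and Priya overlap.
Priya starts before Marcus ends → Marcus and Priya overlap.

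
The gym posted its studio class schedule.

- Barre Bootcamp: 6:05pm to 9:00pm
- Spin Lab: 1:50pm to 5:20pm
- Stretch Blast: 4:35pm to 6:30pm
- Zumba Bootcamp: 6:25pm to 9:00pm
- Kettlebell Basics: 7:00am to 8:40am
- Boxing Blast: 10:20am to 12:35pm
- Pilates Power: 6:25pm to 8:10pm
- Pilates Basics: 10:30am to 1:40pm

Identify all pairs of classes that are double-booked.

Sorted by start: Kettlebell Basics, Boxing Blast, Pilates Basics, Spin Lab, Stretch Blast, Barre Bootcamp, Zumba Bootcamp, Pilates Power.
Boxing Blast starts after Kettlebell Basics ends; Kettlebell Basics is clear from here.
Pilates Basics starts before Boxing Blast ends → Boxing Blast and Pilates Basics overlap.
Spin Lab starts after Boxing Blast ends; Boxing Blast is clear from here.
Spin Lab starts after Pilates Basics ends; Pilates Basics is clear from here.
Stretch Blast starts before Spin Lab ends → Spin Lab and Stretch Blast overlap.
Barre Bootcamp starts after Spin Lab ends; Spin Lab is clear from here.
Barre Bootcamp starts before Stretch Blast ends → Stretch Blast and Barre Bootcamp overlap.
Zumba Bootcamp starts before Stretch Blast ends → Stretch Blast and Zumba Bootcamp overlap.
Pilates Power starts before Stretch Blast ends → Stretch Blast and Pilates Power overlap.
Zumba Bootcamp starts before Barre Bootcamp ends → Barre Bootcamp and Zumba Bootcamp overlap.
Pilates Power starts before Barre Bootcamp ends → Barre Bootcamp and Pilates Power overlap.
Pilates Power starts before Zumba Bootcamp ends → Zumba Bootcamp and Pilates Power overlap.

Barre Bootcamp & Pilates Power, Barre Bootcamp & Stretch Blast, Barre Bootcamp & Zumba Bootcamp, Boxing Blast & Pilates Basics, Pilates Power & Stretch Blast, Pilates Power & Zumba Bootcamp, Spin Lab & Stretch Blast, Stretch Blast & Zumba Bootcamp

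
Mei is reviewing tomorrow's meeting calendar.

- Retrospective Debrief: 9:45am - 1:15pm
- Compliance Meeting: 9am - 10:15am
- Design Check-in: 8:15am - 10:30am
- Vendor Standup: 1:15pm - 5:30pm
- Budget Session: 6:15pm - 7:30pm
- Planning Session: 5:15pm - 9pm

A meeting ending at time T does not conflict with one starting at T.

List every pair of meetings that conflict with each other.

Budget Session & Planning Session, Compliance Meeting & Design Check-in, Compliance Meeting & Retrospective Debrief, Design Check-in & Retrospective Debrief, Planning Session & Vendor Standup

Sorted by start: Design Check-in, Compliance Meeting, Retrospective Debrief, Vendor Standup, Planning Session, Budget Session.
Compliance Meeting starts before Design Check-in ends → Design Check-in and Compliance Meeting overlap.
Retrospective Debrief starts before Design Check-in ends → Design Check-in and Retrospective Debrief overlap.
Vendor Standup starts after Design Check-in ends — done with Design Check-in.
Retrospective Debrief starts before Compliance Meeting ends → Compliance Meeting and Retrospective Debrief overlap.
Vendor Standup starts after Compliance Meeting ends — done with Compliance Meeting.
Vendor Standup starts exactly when Retrospective Debrief ends (back-to-back, no overlap) — done with Retrospective Debrief.
Planning Session starts before Vendor Standup ends → Vendor Standup and Planning Session overlap.
Budget Session starts after Vendor Standup ends.
Budget Session starts before Planning Session ends → Planning Session and Budget Session overlap.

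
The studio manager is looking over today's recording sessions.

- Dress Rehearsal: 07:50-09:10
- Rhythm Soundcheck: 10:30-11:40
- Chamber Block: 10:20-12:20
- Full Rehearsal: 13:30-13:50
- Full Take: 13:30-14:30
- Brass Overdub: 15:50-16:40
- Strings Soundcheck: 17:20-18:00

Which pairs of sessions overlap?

Two intervals overlap when each starts before the other ends.
Sorted by start: Dress Rehearsal, Chamber Block, Rhythm Soundcheck, Full Rehearsal, Full Take, Brass Overdub, Strings Soundcheck.
Chamber Block starts after Dress Rehearsal ends, so Dress Rehearsal has no further overlaps.
Rhythm Soundcheck starts before Chamber Block ends → Chamber Block and Rhythm Soundcheck overlap.
Full Rehearsal starts after Chamber Block ends, so Chamber Block has no further overlaps.
Full Rehearsal starts after Rhythm Soundcheck ends, so Rhythm Soundcheck has no further overlaps.
Full Take starts before Full Rehearsal ends → Full Rehearsal and Full Take overlap.
Brass Overdub starts after Full Rehearsal ends, so Full Rehearsal has no further overlaps.
Brass Overdub starts after Full Take ends, so Full Take has no further overlaps.
Strings Soundcheck starts after Brass Overdub ends.

Chamber Block & Rhythm Soundcheck, Full Rehearsal & Full Take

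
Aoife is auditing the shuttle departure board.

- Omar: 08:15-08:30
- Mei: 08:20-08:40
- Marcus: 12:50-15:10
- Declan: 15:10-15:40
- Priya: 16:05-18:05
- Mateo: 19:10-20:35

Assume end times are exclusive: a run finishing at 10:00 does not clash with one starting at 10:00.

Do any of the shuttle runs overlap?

Sorted by start: Omar, Mei, Marcus, Declan, Priya, Mateo.
Mei starts before Omar ends → Omar and Mei overlap.
That's a conflict, so the schedule is not conflict-free.

Yes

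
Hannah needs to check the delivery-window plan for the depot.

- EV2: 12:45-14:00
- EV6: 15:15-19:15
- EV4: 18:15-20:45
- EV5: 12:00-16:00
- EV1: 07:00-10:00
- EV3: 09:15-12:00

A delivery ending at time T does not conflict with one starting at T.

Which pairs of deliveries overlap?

EV1 & EV3, EV2 & EV5, EV4 & EV6, EV5 & EV6

Two intervals overlap when each starts before the other ends.
Sorted by start: EV1, EV3, EV5, EV2, EV6, EV4.
EV3 starts before EV1 ends → EV1 and EV3 overlap.
EV5 starts after EV1 ends, so nothing later overlaps EV1 either.
EV5 starts exactly when EV3 ends (back-to-back, no overlap), so nothing later overlaps EV3 either.
EV2 starts before EV5 ends → EV5 and EV2 overlap.
EV6 starts before EV5 ends → EV5 and EV6 overlap.
EV4 starts after EV5 ends.
EV6 starts after EV2 ends, so nothing later overlaps EV2 either.
EV4 starts before EV6 ends → EV6 and EV4 overlap.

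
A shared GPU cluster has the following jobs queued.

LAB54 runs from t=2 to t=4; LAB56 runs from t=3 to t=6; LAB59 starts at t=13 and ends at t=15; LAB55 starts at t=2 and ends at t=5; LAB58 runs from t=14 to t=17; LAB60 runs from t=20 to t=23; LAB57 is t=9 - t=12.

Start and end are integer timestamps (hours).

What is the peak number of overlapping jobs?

3

Walk through starts and ends in time order (an end at T is processed before a start at T):
t=2 start LAB54 → 1
t=2 start LAB55 → 2
t=3 start LAB56 → 3
t=4 end LAB54 → 2
t=5 end LAB55 → 1
t=6 end LAB56 → 0
t=9 start LAB57 → 1
t=12 end LAB57 → 0
t=13 start LAB59 → 1
t=14 start LAB58 → 2
t=15 end LAB59 → 1
t=17 end LAB58 → 0
t=20 start LAB60 → 1
t=23 end LAB60 → 0
Peak is 3, at t=3 (LAB54, LAB55, LAB56).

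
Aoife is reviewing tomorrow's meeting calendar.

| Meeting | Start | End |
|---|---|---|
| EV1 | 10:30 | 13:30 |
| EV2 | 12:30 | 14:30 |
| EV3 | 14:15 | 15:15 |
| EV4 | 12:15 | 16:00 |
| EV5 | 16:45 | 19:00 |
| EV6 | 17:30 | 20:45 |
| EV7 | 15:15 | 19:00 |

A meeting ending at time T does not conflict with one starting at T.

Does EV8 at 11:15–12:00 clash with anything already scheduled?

Yes — it overlaps EV1

EV1: starts 10:30 before EV8 ends 12:00, and ends 13:30 after EV8 starts 11:15 → overlap.
EV4: starts 12:15 at or after EV8 ends 12:00 → clear.
EV2: starts 12:30 at or after EV8 ends 12:00 → clear.
EV3: starts 14:15 at or after EV8 ends 12:00 → clear.
EV7: starts 15:15 at or after EV8 ends 12:00 → clear.
EV5: starts 16:45 at or after EV8 ends 12:00 → clear.
EV6: starts 17:30 at or after EV8 ends 12:00 → clear.
EV8 overlaps EV1.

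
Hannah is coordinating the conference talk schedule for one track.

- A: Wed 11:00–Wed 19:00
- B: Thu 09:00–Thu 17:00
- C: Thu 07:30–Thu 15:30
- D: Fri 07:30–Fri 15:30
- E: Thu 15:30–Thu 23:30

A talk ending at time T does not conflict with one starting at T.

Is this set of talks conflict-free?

Sorted by start: A, C, B, E, D.
C starts after A ends, so A has no further overlaps.
B starts before C ends → C and B overlap.
That's a conflict, so the schedule is not conflict-free.

No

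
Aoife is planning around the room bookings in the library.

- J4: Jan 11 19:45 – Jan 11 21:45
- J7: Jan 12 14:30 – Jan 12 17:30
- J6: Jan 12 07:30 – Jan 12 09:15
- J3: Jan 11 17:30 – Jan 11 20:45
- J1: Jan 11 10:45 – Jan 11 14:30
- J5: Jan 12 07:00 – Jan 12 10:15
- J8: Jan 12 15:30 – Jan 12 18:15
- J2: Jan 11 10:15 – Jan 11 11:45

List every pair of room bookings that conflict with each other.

J1 & J2, J3 & J4, J5 & J6, J7 & J8

Sorted by start: J2, J1, J3, J4, J5, J6, J7, J8.
J1 starts before J2 ends → J2 and J1 overlap.
J3 starts after J2 ends, so J2 has no further overlaps.
J3 starts after J1 ends, so J1 has no further overlaps.
J4 starts before J3 ends → J3 and J4 overlap.
J5 starts after J3 ends, so J3 has no further overlaps.
J5 starts after J4 ends, so J4 has no further overlaps.
J6 starts before J5 ends → J5 and J6 overlap.
J7 starts after J5 ends, so J5 has no further overlaps.
J7 starts after J6 ends, so J6 has no further overlaps.
J8 starts before J7 ends → J7 and J8 overlap.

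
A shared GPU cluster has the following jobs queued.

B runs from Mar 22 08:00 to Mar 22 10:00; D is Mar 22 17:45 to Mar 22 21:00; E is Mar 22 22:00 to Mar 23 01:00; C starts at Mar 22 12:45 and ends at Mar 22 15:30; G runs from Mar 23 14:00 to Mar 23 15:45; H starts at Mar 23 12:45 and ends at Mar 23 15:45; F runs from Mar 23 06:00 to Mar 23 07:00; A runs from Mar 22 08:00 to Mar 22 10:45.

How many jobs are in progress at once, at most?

Walk through starts and ends in time order (an end at T is processed before a start at T):
Mar 22 08:00 start A → 1
Mar 22 08:00 start B → 2
Mar 22 10:00 end B → 1
Mar 22 10:45 end A → 0
Mar 22 12:45 start C → 1
Mar 22 15:30 end C → 0
Mar 22 17:45 start D → 1
Mar 22 21:00 end D → 0
Mar 22 22:00 start E → 1
Mar 23 01:00 end E → 0
Mar 23 06:00 start F → 1
Mar 23 07:00 end F → 0
Mar 23 12:45 start H → 1
Mar 23 14:00 start G → 2
Mar 23 15:45 end G → 1
Mar 23 15:45 end H → 0
Peak is 2, at Mar 22 08:00 (A, B).

2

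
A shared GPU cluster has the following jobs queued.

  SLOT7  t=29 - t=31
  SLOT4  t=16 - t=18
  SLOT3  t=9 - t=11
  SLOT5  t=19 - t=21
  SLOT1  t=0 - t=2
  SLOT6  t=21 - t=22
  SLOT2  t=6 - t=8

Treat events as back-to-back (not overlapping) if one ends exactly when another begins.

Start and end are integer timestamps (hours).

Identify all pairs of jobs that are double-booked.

Check each pair: they overlap iff neither finishes before the other starts.
Sorted by start: SLOT1, SLOT2, SLOT3, SLOT4, SLOT5, SLOT6, SLOT7.
SLOT2 starts after SLOT1 ends — done with SLOT1.
SLOT3 starts after SLOT2 ends — done with SLOT2.
SLOT4 starts after SLOT3 ends — done with SLOT3.
SLOT5 starts after SLOT4 ends — done with SLOT4.
SLOT6 starts exactly when SLOT5 ends (back-to-back, no overlap) — done with SLOT5.
SLOT7 starts after SLOT6 ends.

no overlapping pairs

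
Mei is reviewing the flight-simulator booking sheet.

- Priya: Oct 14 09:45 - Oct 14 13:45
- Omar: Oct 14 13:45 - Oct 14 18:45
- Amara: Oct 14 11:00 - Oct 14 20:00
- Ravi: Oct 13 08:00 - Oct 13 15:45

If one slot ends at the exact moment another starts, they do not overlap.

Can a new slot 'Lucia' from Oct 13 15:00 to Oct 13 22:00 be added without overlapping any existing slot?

No — it overlaps Ravi

Ravi: starts Oct 13 08:00 before Lucia ends Oct 13 22:00, and ends Oct 13 15:45 after Lucia starts Oct 13 15:00 → overlap.
Priya: starts Oct 14 09:45 at or after Lucia ends Oct 13 22:00 → clear.
Amara: starts Oct 14 11:00 at or after Lucia ends Oct 13 22:00 → clear.
Omar: starts Oct 14 13:45 at or after Lucia ends Oct 13 22:00 → clear.
Lucia overlaps Ravi.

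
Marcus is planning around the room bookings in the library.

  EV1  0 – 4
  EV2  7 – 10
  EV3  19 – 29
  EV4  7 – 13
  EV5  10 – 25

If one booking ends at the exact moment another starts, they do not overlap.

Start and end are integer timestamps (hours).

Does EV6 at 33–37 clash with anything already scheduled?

No — it doesn't clash with anything

EV1: ends 4 at or before EV6 starts 33 → clear.
EV2: ends 10 at or before EV6 starts 33 → clear.
EV4: ends 13 at or before EV6 starts 33 → clear.
EV5: ends 25 at or before EV6 starts 33 → clear.
EV3: ends 29 at or before EV6 starts 33 → clear.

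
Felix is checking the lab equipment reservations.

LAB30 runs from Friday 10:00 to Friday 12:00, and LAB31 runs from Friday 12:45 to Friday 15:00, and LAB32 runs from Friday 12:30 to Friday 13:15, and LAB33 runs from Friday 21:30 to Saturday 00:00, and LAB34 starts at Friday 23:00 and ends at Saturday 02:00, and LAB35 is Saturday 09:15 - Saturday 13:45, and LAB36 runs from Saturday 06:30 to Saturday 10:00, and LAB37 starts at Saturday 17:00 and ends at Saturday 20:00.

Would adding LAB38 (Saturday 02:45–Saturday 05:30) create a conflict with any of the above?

LAB30: ends Friday 12:00 at or before LAB38 starts Saturday 02:45 → clear.
LAB32: ends Friday 13:15 at or before LAB38 starts Saturday 02:45 → clear.
LAB31: ends Friday 15:00 at or before LAB38 starts Saturday 02:45 → clear.
LAB33: ends Saturday 00:00 at or before LAB38 starts Saturday 02:45 → clear.
LAB34: ends Saturday 02:00 at or before LAB38 starts Saturday 02:45 → clear.
LAB36: starts Saturday 06:30 at or after LAB38 ends Saturday 05:30 → clear.
LAB35: starts Saturday 09:15 at or after LAB38 ends Saturday 05:30 → clear.
LAB37: starts Saturday 17:00 at or after LAB38 ends Saturday 05:30 → clear.

No — it doesn't clash with anything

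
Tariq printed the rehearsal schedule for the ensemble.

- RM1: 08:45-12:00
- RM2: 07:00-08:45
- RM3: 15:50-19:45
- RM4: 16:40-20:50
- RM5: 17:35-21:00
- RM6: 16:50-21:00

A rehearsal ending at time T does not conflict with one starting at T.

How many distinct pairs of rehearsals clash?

6

Sorted by start: RM2, RM1, RM3, RM4, RM6, RM5.
RM1 starts exactly when RM2 ends (back-to-back, no overlap); RM2 is clear from here.
RM3 starts after RM1 ends; RM1 is clear from here.
RM4 starts before RM3 ends → RM3 and RM4 overlap.
RM6 starts before RM3 ends → RM3 and RM6 overlap.
RM5 starts before RM3 ends → RM3 and RM5 overlap.
RM6 starts before RM4 ends → RM4 and RM6 overlap.
RM5 starts before RM4 ends → RM4 and RM5 overlap.
RM5 starts before RM6 ends → RM6 and RM5 overlap.
Overlapping pairs: RM3 & RM4, RM3 & RM5, RM3 & RM6, RM4 & RM5, RM4 & RM6, RM5 & RM6 — 6 in total.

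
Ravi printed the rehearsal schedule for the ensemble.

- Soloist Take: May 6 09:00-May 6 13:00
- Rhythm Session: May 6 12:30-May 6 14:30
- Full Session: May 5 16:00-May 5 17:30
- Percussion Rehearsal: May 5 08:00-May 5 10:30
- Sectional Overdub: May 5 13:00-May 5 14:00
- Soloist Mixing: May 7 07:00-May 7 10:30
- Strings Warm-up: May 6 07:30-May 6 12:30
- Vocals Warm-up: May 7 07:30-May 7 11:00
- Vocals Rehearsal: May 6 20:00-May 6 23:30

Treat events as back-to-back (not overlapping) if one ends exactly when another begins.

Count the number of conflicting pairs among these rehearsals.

Two intervals overlap when each starts before the other ends.
Sorted by start: Percussion Rehearsal, Sectional Overdub, Full Session, Strings Warm-up, Soloist Take, Rhythm Session, Vocals Rehearsal, Soloist Mixing, Vocals Warm-up.
Sectional Overdub starts after Percussion Rehearsal ends, so Percussion Rehearsal has no further overlaps.
Full Session starts after Sectional Overdub ends, so Sectional Overdub has no further overlaps.
Strings Warm-up starts after Full Session ends, so Full Session has no further overlaps.
Soloist Take starts before Strings Warm-up ends → Strings Warm-up and Soloist Take overlap.
Rhythm Session starts exactly when Strings Warm-up ends (back-to-back, no overlap), so Strings Warm-up has no further overlaps.
Rhythm Session starts before Soloist Take ends → Soloist Take and Rhythm Session overlap.
Vocals Rehearsal starts after Soloist Take ends, so Soloist Take has no further overlaps.
Vocals Rehearsal starts after Rhythm Session ends, so Rhythm Session has no further overlaps.
Soloist Mixing starts after Vocals Rehearsal ends, so Vocals Rehearsal has no further overlaps.
Vocals Warm-up starts before Soloist Mixing ends → Soloist Mixing and Vocals Warm-up overlap.
Overlapping pairs: Rhythm Session & Soloist Take, Soloist Mixing & Vocals Warm-up, Soloist Take & Strings Warm-up — 3 in total.

3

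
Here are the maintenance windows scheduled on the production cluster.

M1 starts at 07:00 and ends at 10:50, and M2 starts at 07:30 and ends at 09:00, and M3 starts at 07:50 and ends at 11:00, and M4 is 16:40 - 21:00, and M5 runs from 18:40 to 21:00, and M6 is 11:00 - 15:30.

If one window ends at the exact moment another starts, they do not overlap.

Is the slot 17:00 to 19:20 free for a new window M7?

M1: ends 10:50 at or before M7 starts 17:00 → clear.
M2: ends 09:00 at or before M7 starts 17:00 → clear.
M3: ends 11:00 at or before M7 starts 17:00 → clear.
M6: ends 15:30 at or before M7 starts 17:00 → clear.
M4: starts 16:40 before M7 ends 19:20, and ends 21:00 after M7 starts 17:00 → overlap.
M5: starts 18:40 before M7 ends 19:20, and ends 21:00 after M7 starts 17:00 → overlap.
M7 overlaps M4, M5.

No — it overlaps M4, M5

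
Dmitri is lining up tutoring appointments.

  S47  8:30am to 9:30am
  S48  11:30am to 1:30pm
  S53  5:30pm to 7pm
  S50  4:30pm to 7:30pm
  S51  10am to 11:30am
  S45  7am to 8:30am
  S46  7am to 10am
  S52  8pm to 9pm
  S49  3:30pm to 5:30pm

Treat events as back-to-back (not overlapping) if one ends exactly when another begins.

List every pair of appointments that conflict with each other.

Sorted by start: S45, S46, S47, S51, S48, S49, S50, S53, S52.
S46 starts before S45 ends → S45 and S46 overlap.
S47 starts exactly when S45 ends (back-to-back, no overlap), so S45 has no further overlaps.
S47 starts before S46 ends → S46 and S47 overlap.
S51 starts exactly when S46 ends (back-to-back, no overlap), so S46 has no further overlaps.
S51 starts after S47 ends, so S47 has no further overlaps.
S48 starts exactly when S51 ends (back-to-back, no overlap), so S51 has no further overlaps.
S49 starts after S48 ends, so S48 has no further overlaps.
S50 starts before S49 ends → S49 and S50 overlap.
S53 starts exactly when S49 ends (back-to-back, no overlap), so S49 has no further overlaps.
S53 starts before S50 ends → S50 and S53 overlap.
S52 starts after S50 ends.
S52 starts after S53 ends.

S45 & S46, S46 & S47, S49 & S50, S50 & S53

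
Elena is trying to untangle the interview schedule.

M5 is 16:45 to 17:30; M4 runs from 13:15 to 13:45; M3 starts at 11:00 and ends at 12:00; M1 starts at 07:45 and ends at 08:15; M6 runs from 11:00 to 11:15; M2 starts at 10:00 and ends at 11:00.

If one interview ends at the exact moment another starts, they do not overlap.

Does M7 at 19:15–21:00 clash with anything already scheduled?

No — it doesn't clash with anything

M1: ends 08:15 at or before M7 starts 19:15 → clear.
M2: ends 11:00 at or before M7 starts 19:15 → clear.
M3: ends 12:00 at or before M7 starts 19:15 → clear.
M6: ends 11:15 at or before M7 starts 19:15 → clear.
M4: ends 13:45 at or before M7 starts 19:15 → clear.
M5: ends 17:30 at or before M7 starts 19:15 → clear.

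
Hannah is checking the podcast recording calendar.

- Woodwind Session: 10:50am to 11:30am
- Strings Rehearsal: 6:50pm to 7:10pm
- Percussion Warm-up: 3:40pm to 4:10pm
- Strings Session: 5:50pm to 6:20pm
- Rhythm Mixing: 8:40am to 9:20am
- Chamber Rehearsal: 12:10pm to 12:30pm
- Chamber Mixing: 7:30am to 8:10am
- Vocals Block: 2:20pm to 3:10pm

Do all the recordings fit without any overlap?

Yes

Sorted by start: Chamber Mixing, Rhythm Mixing, Woodwind Session, Chamber Rehearsal, Vocals Block, Percussion Warm-up, Strings Session, Strings Rehearsal.
Rhythm Mixing starts after Chamber Mixing ends, so nothing later overlaps Chamber Mixing either.
Woodwind Session starts after Rhythm Mixing ends, so nothing later overlaps Rhythm Mixing either.
Chamber Rehearsal starts after Woodwind Session ends, so nothing later overlaps Woodwind Session either.
Vocals Block starts after Chamber Rehearsal ends, so nothing later overlaps Chamber Rehearsal either.
Percussion Warm-up starts after Vocals Block ends, so nothing later overlaps Vocals Block either.
Strings Session starts after Percussion Warm-up ends, so nothing later overlaps Percussion Warm-up either.
Strings Rehearsal starts after Strings Session ends.
Every pair is clear; the schedule has no overlaps.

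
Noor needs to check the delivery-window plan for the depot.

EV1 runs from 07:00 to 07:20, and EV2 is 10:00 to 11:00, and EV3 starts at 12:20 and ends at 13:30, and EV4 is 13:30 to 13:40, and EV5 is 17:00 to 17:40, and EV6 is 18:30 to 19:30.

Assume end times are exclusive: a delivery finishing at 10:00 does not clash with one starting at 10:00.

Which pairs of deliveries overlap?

no conflicts

Sorted by start: EV1, EV2, EV3, EV4, EV5, EV6.
EV2 starts after EV1 ends; EV1 is clear from here.
EV3 starts after EV2 ends; EV2 is clear from here.
EV4 starts exactly when EV3 ends (back-to-back, no overlap); EV3 is clear from here.
EV5 starts after EV4 ends; EV4 is clear from here.
EV6 starts after EV5 ends.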